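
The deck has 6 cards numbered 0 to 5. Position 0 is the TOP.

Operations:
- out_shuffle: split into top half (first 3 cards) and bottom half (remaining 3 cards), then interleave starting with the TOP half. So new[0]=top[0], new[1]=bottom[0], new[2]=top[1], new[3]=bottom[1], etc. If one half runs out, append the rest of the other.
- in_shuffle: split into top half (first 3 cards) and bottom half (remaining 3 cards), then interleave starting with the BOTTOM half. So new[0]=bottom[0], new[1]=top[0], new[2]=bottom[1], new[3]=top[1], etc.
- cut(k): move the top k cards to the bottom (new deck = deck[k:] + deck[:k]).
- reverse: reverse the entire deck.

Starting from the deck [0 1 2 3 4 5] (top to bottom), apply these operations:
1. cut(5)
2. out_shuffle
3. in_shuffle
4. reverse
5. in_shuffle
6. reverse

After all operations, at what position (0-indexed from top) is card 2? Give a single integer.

Answer: 0

Derivation:
After op 1 (cut(5)): [5 0 1 2 3 4]
After op 2 (out_shuffle): [5 2 0 3 1 4]
After op 3 (in_shuffle): [3 5 1 2 4 0]
After op 4 (reverse): [0 4 2 1 5 3]
After op 5 (in_shuffle): [1 0 5 4 3 2]
After op 6 (reverse): [2 3 4 5 0 1]
Card 2 is at position 0.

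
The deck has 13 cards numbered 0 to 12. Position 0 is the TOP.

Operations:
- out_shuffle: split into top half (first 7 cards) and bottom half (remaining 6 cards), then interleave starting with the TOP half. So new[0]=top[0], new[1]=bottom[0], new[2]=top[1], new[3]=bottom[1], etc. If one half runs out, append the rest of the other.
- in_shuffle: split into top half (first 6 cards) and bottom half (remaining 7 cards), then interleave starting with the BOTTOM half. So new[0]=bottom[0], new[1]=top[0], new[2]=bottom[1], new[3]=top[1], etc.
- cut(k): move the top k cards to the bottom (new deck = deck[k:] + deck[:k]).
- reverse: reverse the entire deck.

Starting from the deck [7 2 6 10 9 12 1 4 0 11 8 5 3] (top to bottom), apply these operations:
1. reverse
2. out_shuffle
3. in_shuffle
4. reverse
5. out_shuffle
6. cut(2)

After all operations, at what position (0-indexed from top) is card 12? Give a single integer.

After op 1 (reverse): [3 5 8 11 0 4 1 12 9 10 6 2 7]
After op 2 (out_shuffle): [3 12 5 9 8 10 11 6 0 2 4 7 1]
After op 3 (in_shuffle): [11 3 6 12 0 5 2 9 4 8 7 10 1]
After op 4 (reverse): [1 10 7 8 4 9 2 5 0 12 6 3 11]
After op 5 (out_shuffle): [1 5 10 0 7 12 8 6 4 3 9 11 2]
After op 6 (cut(2)): [10 0 7 12 8 6 4 3 9 11 2 1 5]
Card 12 is at position 3.

Answer: 3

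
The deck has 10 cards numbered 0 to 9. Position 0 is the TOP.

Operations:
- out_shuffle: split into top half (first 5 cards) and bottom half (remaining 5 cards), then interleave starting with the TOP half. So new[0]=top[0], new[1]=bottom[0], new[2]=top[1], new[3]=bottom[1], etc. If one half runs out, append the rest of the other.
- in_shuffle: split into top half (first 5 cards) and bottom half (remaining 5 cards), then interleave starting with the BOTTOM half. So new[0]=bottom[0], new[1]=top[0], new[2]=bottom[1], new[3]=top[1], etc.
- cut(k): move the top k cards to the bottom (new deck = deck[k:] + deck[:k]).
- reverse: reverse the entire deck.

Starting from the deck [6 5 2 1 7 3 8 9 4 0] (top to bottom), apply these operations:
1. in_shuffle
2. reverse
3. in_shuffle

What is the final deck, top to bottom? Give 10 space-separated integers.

After op 1 (in_shuffle): [3 6 8 5 9 2 4 1 0 7]
After op 2 (reverse): [7 0 1 4 2 9 5 8 6 3]
After op 3 (in_shuffle): [9 7 5 0 8 1 6 4 3 2]

Answer: 9 7 5 0 8 1 6 4 3 2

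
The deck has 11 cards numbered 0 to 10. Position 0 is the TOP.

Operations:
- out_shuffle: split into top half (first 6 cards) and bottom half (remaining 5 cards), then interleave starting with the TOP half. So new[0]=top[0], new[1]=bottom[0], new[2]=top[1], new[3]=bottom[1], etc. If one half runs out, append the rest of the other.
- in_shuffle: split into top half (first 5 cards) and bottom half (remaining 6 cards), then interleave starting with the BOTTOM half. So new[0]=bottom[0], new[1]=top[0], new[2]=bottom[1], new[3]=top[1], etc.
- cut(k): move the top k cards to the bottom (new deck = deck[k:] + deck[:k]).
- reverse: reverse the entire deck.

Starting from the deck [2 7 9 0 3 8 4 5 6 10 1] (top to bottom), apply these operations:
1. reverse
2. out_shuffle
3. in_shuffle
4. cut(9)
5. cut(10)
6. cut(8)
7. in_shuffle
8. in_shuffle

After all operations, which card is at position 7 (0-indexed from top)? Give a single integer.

After op 1 (reverse): [1 10 6 5 4 8 3 0 9 7 2]
After op 2 (out_shuffle): [1 3 10 0 6 9 5 7 4 2 8]
After op 3 (in_shuffle): [9 1 5 3 7 10 4 0 2 6 8]
After op 4 (cut(9)): [6 8 9 1 5 3 7 10 4 0 2]
After op 5 (cut(10)): [2 6 8 9 1 5 3 7 10 4 0]
After op 6 (cut(8)): [10 4 0 2 6 8 9 1 5 3 7]
After op 7 (in_shuffle): [8 10 9 4 1 0 5 2 3 6 7]
After op 8 (in_shuffle): [0 8 5 10 2 9 3 4 6 1 7]
Position 7: card 4.

Answer: 4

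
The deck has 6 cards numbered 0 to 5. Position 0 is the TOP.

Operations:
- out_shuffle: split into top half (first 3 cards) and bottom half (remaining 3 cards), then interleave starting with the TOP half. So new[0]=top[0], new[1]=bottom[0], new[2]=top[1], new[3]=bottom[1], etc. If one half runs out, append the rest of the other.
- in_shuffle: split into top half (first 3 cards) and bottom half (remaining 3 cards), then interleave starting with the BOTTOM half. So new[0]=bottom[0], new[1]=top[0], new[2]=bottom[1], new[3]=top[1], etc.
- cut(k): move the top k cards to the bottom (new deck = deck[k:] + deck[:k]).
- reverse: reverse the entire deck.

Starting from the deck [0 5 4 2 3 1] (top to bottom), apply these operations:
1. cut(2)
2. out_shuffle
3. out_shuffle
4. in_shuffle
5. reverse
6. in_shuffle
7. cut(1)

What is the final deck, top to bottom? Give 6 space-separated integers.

After op 1 (cut(2)): [4 2 3 1 0 5]
After op 2 (out_shuffle): [4 1 2 0 3 5]
After op 3 (out_shuffle): [4 0 1 3 2 5]
After op 4 (in_shuffle): [3 4 2 0 5 1]
After op 5 (reverse): [1 5 0 2 4 3]
After op 6 (in_shuffle): [2 1 4 5 3 0]
After op 7 (cut(1)): [1 4 5 3 0 2]

Answer: 1 4 5 3 0 2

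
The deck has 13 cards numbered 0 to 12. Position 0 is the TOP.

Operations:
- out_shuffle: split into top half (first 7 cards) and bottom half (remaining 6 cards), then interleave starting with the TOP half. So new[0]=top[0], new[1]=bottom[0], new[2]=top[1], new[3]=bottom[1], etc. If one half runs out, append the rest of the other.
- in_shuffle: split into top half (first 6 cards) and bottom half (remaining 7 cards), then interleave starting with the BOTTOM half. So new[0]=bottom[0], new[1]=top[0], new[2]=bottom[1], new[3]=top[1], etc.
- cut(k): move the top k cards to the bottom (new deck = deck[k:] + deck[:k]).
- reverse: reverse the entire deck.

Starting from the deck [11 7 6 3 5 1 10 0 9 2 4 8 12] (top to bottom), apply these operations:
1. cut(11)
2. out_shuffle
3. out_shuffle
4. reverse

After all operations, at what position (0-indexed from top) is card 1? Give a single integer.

Answer: 10

Derivation:
After op 1 (cut(11)): [8 12 11 7 6 3 5 1 10 0 9 2 4]
After op 2 (out_shuffle): [8 1 12 10 11 0 7 9 6 2 3 4 5]
After op 3 (out_shuffle): [8 9 1 6 12 2 10 3 11 4 0 5 7]
After op 4 (reverse): [7 5 0 4 11 3 10 2 12 6 1 9 8]
Card 1 is at position 10.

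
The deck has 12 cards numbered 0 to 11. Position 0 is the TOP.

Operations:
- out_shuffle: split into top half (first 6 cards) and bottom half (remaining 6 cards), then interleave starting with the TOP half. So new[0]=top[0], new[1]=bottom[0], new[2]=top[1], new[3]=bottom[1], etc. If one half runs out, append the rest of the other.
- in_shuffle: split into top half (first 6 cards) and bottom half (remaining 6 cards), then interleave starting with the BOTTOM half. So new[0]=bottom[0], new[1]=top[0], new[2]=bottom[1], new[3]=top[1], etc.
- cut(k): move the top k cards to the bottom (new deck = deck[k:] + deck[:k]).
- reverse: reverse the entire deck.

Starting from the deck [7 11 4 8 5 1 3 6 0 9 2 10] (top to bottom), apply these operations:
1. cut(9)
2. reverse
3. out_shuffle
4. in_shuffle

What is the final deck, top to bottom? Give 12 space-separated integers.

Answer: 1 0 10 4 5 6 2 11 8 3 9 7

Derivation:
After op 1 (cut(9)): [9 2 10 7 11 4 8 5 1 3 6 0]
After op 2 (reverse): [0 6 3 1 5 8 4 11 7 10 2 9]
After op 3 (out_shuffle): [0 4 6 11 3 7 1 10 5 2 8 9]
After op 4 (in_shuffle): [1 0 10 4 5 6 2 11 8 3 9 7]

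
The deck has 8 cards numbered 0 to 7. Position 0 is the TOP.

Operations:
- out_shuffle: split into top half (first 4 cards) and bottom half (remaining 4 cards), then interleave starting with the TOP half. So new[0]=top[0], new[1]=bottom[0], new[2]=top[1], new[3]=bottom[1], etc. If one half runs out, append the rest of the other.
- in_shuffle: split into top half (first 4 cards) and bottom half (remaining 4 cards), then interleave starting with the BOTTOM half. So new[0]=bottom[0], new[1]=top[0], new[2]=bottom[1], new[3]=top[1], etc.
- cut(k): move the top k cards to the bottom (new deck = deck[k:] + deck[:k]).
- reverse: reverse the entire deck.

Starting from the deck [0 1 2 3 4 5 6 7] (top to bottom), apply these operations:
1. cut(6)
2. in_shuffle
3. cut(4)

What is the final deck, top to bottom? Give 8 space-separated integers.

After op 1 (cut(6)): [6 7 0 1 2 3 4 5]
After op 2 (in_shuffle): [2 6 3 7 4 0 5 1]
After op 3 (cut(4)): [4 0 5 1 2 6 3 7]

Answer: 4 0 5 1 2 6 3 7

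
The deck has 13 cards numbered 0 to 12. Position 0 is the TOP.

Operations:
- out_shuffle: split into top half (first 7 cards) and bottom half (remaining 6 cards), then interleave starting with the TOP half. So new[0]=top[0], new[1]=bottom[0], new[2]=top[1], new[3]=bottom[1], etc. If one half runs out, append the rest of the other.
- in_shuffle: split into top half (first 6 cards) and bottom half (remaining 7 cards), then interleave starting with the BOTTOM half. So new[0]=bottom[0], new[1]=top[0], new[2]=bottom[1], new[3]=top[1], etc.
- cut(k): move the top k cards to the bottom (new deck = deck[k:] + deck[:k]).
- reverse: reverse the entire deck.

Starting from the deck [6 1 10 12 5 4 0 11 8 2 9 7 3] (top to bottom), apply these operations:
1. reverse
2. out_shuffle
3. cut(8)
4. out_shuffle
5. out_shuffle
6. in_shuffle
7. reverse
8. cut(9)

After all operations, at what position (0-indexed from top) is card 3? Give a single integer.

After op 1 (reverse): [3 7 9 2 8 11 0 4 5 12 10 1 6]
After op 2 (out_shuffle): [3 4 7 5 9 12 2 10 8 1 11 6 0]
After op 3 (cut(8)): [8 1 11 6 0 3 4 7 5 9 12 2 10]
After op 4 (out_shuffle): [8 7 1 5 11 9 6 12 0 2 3 10 4]
After op 5 (out_shuffle): [8 12 7 0 1 2 5 3 11 10 9 4 6]
After op 6 (in_shuffle): [5 8 3 12 11 7 10 0 9 1 4 2 6]
After op 7 (reverse): [6 2 4 1 9 0 10 7 11 12 3 8 5]
After op 8 (cut(9)): [12 3 8 5 6 2 4 1 9 0 10 7 11]
Card 3 is at position 1.

Answer: 1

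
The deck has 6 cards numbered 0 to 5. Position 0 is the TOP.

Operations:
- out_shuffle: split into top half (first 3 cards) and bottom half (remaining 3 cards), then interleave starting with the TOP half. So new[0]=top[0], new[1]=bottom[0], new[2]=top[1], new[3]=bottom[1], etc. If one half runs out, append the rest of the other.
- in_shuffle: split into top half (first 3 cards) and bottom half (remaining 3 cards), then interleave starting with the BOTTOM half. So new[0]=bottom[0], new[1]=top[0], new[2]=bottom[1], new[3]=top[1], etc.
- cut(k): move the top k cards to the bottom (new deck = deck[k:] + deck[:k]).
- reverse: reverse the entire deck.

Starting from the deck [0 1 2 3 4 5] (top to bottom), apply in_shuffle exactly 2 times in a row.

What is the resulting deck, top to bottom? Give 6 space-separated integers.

Answer: 1 3 5 0 2 4

Derivation:
After op 1 (in_shuffle): [3 0 4 1 5 2]
After op 2 (in_shuffle): [1 3 5 0 2 4]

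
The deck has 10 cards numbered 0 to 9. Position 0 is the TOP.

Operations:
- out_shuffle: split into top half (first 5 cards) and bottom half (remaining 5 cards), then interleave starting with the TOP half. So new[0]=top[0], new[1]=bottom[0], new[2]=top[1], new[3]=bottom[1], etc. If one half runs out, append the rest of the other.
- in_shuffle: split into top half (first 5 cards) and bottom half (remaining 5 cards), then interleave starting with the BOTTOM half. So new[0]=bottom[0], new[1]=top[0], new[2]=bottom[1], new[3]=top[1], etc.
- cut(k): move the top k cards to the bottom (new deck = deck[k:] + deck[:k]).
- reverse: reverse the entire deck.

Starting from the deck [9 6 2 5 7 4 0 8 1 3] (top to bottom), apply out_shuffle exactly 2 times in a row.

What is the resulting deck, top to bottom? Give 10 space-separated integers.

Answer: 9 8 4 5 6 1 0 7 2 3

Derivation:
After op 1 (out_shuffle): [9 4 6 0 2 8 5 1 7 3]
After op 2 (out_shuffle): [9 8 4 5 6 1 0 7 2 3]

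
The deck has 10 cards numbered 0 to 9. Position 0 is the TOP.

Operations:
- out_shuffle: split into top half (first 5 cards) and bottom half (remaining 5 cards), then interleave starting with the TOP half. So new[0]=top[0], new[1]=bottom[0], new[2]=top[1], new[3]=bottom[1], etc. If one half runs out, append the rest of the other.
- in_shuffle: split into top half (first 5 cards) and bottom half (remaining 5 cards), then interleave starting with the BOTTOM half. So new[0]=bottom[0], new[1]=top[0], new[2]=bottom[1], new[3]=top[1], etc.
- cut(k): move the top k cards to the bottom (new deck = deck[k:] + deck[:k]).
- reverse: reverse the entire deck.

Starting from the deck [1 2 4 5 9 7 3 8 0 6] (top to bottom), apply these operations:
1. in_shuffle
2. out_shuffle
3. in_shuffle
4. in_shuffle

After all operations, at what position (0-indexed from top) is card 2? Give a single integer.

After op 1 (in_shuffle): [7 1 3 2 8 4 0 5 6 9]
After op 2 (out_shuffle): [7 4 1 0 3 5 2 6 8 9]
After op 3 (in_shuffle): [5 7 2 4 6 1 8 0 9 3]
After op 4 (in_shuffle): [1 5 8 7 0 2 9 4 3 6]
Card 2 is at position 5.

Answer: 5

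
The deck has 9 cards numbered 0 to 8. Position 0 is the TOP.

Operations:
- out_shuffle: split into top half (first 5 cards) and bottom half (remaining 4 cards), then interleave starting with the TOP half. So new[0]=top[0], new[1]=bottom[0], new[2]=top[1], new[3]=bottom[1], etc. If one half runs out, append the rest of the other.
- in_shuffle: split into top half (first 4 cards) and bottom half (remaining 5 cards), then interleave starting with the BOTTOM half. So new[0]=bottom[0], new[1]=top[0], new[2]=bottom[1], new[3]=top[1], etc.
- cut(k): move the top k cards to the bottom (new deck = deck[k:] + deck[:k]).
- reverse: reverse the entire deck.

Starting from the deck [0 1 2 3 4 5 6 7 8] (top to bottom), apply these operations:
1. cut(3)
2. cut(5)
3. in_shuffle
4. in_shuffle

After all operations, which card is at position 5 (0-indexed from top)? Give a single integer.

After op 1 (cut(3)): [3 4 5 6 7 8 0 1 2]
After op 2 (cut(5)): [8 0 1 2 3 4 5 6 7]
After op 3 (in_shuffle): [3 8 4 0 5 1 6 2 7]
After op 4 (in_shuffle): [5 3 1 8 6 4 2 0 7]
Position 5: card 4.

Answer: 4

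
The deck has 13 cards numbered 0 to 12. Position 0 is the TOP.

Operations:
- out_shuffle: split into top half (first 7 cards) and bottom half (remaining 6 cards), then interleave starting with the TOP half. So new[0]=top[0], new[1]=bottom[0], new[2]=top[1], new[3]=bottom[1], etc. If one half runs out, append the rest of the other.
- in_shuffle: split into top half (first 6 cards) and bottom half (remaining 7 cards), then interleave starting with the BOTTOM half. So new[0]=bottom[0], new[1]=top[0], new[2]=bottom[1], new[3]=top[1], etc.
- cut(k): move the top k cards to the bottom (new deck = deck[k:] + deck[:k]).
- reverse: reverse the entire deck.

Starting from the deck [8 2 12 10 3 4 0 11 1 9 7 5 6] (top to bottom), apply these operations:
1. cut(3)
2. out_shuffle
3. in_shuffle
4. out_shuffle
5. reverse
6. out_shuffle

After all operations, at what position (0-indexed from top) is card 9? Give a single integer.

After op 1 (cut(3)): [10 3 4 0 11 1 9 7 5 6 8 2 12]
After op 2 (out_shuffle): [10 7 3 5 4 6 0 8 11 2 1 12 9]
After op 3 (in_shuffle): [0 10 8 7 11 3 2 5 1 4 12 6 9]
After op 4 (out_shuffle): [0 5 10 1 8 4 7 12 11 6 3 9 2]
After op 5 (reverse): [2 9 3 6 11 12 7 4 8 1 10 5 0]
After op 6 (out_shuffle): [2 4 9 8 3 1 6 10 11 5 12 0 7]
Card 9 is at position 2.

Answer: 2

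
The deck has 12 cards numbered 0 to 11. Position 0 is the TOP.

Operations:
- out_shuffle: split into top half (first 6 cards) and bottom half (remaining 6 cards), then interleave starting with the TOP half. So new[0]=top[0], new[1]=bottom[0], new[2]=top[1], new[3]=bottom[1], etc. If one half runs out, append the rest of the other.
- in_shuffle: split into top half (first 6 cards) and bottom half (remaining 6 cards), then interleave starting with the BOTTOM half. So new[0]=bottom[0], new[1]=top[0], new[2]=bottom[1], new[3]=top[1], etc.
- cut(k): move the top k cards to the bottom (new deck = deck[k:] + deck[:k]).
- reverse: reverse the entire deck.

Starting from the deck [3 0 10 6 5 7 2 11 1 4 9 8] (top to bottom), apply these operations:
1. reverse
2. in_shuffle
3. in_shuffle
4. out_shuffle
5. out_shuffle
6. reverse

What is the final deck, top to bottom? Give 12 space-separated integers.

Answer: 4 3 5 1 2 9 0 7 6 11 8 10

Derivation:
After op 1 (reverse): [8 9 4 1 11 2 7 5 6 10 0 3]
After op 2 (in_shuffle): [7 8 5 9 6 4 10 1 0 11 3 2]
After op 3 (in_shuffle): [10 7 1 8 0 5 11 9 3 6 2 4]
After op 4 (out_shuffle): [10 11 7 9 1 3 8 6 0 2 5 4]
After op 5 (out_shuffle): [10 8 11 6 7 0 9 2 1 5 3 4]
After op 6 (reverse): [4 3 5 1 2 9 0 7 6 11 8 10]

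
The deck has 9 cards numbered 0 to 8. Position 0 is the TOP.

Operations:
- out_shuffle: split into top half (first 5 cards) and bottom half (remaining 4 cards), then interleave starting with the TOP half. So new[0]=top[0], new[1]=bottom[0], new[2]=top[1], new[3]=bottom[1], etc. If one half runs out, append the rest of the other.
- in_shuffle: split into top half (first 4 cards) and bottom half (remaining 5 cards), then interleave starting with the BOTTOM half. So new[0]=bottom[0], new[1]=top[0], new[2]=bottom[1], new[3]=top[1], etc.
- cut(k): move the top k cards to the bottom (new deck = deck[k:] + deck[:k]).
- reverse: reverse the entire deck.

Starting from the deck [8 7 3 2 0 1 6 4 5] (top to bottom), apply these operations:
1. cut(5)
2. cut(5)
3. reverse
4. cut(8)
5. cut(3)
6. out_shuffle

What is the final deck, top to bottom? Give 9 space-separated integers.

Answer: 4 3 6 7 1 8 0 5 2

Derivation:
After op 1 (cut(5)): [1 6 4 5 8 7 3 2 0]
After op 2 (cut(5)): [7 3 2 0 1 6 4 5 8]
After op 3 (reverse): [8 5 4 6 1 0 2 3 7]
After op 4 (cut(8)): [7 8 5 4 6 1 0 2 3]
After op 5 (cut(3)): [4 6 1 0 2 3 7 8 5]
After op 6 (out_shuffle): [4 3 6 7 1 8 0 5 2]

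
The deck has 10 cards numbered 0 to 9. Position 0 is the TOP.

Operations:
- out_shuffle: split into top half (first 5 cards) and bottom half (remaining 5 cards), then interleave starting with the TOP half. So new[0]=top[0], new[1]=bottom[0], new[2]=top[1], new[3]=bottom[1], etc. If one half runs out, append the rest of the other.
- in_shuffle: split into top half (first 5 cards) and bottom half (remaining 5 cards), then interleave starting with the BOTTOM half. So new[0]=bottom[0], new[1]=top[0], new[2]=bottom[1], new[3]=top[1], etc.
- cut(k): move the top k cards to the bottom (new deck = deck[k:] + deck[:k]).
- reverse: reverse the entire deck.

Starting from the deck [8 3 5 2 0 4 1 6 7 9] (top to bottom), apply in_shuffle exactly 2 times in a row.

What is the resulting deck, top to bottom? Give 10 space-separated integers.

After op 1 (in_shuffle): [4 8 1 3 6 5 7 2 9 0]
After op 2 (in_shuffle): [5 4 7 8 2 1 9 3 0 6]

Answer: 5 4 7 8 2 1 9 3 0 6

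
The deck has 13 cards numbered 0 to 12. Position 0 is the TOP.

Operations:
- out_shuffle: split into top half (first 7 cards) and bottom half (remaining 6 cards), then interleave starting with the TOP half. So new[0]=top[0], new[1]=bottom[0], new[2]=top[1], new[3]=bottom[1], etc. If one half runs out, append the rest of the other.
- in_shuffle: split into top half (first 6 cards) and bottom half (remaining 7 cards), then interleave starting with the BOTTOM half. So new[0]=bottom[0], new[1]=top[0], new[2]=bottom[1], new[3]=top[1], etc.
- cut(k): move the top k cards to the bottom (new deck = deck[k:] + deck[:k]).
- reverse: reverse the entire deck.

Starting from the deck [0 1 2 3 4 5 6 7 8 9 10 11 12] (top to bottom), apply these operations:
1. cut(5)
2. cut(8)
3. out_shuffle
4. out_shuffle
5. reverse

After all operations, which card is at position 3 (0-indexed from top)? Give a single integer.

Answer: 12

Derivation:
After op 1 (cut(5)): [5 6 7 8 9 10 11 12 0 1 2 3 4]
After op 2 (cut(8)): [0 1 2 3 4 5 6 7 8 9 10 11 12]
After op 3 (out_shuffle): [0 7 1 8 2 9 3 10 4 11 5 12 6]
After op 4 (out_shuffle): [0 10 7 4 1 11 8 5 2 12 9 6 3]
After op 5 (reverse): [3 6 9 12 2 5 8 11 1 4 7 10 0]
Position 3: card 12.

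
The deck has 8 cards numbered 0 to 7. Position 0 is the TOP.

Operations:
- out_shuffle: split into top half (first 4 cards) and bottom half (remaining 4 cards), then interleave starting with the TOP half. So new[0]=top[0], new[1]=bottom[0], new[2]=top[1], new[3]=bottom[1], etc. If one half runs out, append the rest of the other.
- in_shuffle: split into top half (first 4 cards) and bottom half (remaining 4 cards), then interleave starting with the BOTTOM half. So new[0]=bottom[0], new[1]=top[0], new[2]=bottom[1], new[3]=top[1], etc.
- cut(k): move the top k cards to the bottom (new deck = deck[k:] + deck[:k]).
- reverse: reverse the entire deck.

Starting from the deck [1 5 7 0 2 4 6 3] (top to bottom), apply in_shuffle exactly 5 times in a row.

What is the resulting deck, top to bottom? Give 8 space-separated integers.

After op 1 (in_shuffle): [2 1 4 5 6 7 3 0]
After op 2 (in_shuffle): [6 2 7 1 3 4 0 5]
After op 3 (in_shuffle): [3 6 4 2 0 7 5 1]
After op 4 (in_shuffle): [0 3 7 6 5 4 1 2]
After op 5 (in_shuffle): [5 0 4 3 1 7 2 6]

Answer: 5 0 4 3 1 7 2 6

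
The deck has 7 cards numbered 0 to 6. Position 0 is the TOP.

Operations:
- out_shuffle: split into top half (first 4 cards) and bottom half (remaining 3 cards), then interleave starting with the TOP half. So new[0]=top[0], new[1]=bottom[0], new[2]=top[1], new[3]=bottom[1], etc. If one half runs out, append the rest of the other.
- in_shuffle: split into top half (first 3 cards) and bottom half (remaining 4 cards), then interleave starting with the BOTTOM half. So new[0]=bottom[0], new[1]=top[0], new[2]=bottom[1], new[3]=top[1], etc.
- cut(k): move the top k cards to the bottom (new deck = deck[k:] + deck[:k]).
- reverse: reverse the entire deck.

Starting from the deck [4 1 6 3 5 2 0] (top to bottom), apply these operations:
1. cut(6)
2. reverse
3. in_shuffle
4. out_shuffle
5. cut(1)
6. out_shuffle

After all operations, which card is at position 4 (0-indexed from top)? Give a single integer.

After op 1 (cut(6)): [0 4 1 6 3 5 2]
After op 2 (reverse): [2 5 3 6 1 4 0]
After op 3 (in_shuffle): [6 2 1 5 4 3 0]
After op 4 (out_shuffle): [6 4 2 3 1 0 5]
After op 5 (cut(1)): [4 2 3 1 0 5 6]
After op 6 (out_shuffle): [4 0 2 5 3 6 1]
Position 4: card 3.

Answer: 3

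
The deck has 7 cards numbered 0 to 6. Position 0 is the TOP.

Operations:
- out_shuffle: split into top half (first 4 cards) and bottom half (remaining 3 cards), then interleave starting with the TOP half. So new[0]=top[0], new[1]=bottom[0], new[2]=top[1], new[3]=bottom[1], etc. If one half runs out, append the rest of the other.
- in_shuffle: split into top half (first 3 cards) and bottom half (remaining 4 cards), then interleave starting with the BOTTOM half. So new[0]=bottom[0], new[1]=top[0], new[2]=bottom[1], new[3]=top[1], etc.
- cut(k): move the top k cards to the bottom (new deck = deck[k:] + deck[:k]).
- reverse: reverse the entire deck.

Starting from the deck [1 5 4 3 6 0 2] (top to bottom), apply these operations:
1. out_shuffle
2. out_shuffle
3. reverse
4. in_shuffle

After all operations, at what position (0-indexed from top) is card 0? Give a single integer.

Answer: 1

Derivation:
After op 1 (out_shuffle): [1 6 5 0 4 2 3]
After op 2 (out_shuffle): [1 4 6 2 5 3 0]
After op 3 (reverse): [0 3 5 2 6 4 1]
After op 4 (in_shuffle): [2 0 6 3 4 5 1]
Card 0 is at position 1.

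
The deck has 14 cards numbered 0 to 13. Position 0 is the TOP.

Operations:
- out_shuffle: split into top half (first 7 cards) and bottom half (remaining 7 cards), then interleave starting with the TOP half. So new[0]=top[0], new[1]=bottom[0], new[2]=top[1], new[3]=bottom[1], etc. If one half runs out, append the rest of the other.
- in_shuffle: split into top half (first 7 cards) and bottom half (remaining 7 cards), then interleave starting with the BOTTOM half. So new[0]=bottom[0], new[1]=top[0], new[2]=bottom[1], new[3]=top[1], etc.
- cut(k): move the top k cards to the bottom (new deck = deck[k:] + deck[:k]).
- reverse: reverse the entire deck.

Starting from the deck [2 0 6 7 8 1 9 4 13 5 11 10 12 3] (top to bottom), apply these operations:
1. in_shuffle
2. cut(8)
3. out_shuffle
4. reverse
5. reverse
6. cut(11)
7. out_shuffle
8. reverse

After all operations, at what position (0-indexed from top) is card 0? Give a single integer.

After op 1 (in_shuffle): [4 2 13 0 5 6 11 7 10 8 12 1 3 9]
After op 2 (cut(8)): [10 8 12 1 3 9 4 2 13 0 5 6 11 7]
After op 3 (out_shuffle): [10 2 8 13 12 0 1 5 3 6 9 11 4 7]
After op 4 (reverse): [7 4 11 9 6 3 5 1 0 12 13 8 2 10]
After op 5 (reverse): [10 2 8 13 12 0 1 5 3 6 9 11 4 7]
After op 6 (cut(11)): [11 4 7 10 2 8 13 12 0 1 5 3 6 9]
After op 7 (out_shuffle): [11 12 4 0 7 1 10 5 2 3 8 6 13 9]
After op 8 (reverse): [9 13 6 8 3 2 5 10 1 7 0 4 12 11]
Card 0 is at position 10.

Answer: 10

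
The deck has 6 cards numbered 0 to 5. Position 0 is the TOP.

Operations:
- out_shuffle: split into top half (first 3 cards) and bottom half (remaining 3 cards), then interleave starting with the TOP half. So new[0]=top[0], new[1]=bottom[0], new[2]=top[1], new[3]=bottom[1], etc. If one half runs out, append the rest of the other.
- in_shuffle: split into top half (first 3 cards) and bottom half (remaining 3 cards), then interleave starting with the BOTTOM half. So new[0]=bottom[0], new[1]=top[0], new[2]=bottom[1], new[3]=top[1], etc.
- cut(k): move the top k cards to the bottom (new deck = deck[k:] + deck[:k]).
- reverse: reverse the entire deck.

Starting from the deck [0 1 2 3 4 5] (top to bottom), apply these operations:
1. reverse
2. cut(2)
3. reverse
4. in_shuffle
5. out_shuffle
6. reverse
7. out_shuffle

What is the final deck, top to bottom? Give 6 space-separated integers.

After op 1 (reverse): [5 4 3 2 1 0]
After op 2 (cut(2)): [3 2 1 0 5 4]
After op 3 (reverse): [4 5 0 1 2 3]
After op 4 (in_shuffle): [1 4 2 5 3 0]
After op 5 (out_shuffle): [1 5 4 3 2 0]
After op 6 (reverse): [0 2 3 4 5 1]
After op 7 (out_shuffle): [0 4 2 5 3 1]

Answer: 0 4 2 5 3 1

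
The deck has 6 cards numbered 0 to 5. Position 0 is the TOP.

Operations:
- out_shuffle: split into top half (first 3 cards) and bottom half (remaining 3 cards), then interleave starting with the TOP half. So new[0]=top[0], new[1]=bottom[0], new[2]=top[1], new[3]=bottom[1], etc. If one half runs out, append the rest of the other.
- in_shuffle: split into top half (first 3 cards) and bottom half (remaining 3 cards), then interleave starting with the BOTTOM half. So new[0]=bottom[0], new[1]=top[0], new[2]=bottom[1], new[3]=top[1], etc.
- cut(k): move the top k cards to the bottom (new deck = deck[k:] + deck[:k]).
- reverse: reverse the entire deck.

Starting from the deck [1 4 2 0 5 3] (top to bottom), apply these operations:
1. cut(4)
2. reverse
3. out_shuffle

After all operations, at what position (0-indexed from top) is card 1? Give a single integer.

After op 1 (cut(4)): [5 3 1 4 2 0]
After op 2 (reverse): [0 2 4 1 3 5]
After op 3 (out_shuffle): [0 1 2 3 4 5]
Card 1 is at position 1.

Answer: 1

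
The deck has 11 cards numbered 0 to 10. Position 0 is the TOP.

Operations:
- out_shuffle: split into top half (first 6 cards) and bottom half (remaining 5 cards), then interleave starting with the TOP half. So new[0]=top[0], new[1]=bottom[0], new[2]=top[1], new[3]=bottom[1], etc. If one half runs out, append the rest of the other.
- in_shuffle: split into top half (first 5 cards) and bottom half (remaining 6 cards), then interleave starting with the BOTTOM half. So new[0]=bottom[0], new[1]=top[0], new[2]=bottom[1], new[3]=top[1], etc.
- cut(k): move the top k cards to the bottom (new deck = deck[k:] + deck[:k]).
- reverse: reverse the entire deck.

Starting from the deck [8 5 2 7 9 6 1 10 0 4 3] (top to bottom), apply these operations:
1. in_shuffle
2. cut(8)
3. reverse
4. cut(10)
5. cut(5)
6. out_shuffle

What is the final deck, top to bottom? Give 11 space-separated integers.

After op 1 (in_shuffle): [6 8 1 5 10 2 0 7 4 9 3]
After op 2 (cut(8)): [4 9 3 6 8 1 5 10 2 0 7]
After op 3 (reverse): [7 0 2 10 5 1 8 6 3 9 4]
After op 4 (cut(10)): [4 7 0 2 10 5 1 8 6 3 9]
After op 5 (cut(5)): [5 1 8 6 3 9 4 7 0 2 10]
After op 6 (out_shuffle): [5 4 1 7 8 0 6 2 3 10 9]

Answer: 5 4 1 7 8 0 6 2 3 10 9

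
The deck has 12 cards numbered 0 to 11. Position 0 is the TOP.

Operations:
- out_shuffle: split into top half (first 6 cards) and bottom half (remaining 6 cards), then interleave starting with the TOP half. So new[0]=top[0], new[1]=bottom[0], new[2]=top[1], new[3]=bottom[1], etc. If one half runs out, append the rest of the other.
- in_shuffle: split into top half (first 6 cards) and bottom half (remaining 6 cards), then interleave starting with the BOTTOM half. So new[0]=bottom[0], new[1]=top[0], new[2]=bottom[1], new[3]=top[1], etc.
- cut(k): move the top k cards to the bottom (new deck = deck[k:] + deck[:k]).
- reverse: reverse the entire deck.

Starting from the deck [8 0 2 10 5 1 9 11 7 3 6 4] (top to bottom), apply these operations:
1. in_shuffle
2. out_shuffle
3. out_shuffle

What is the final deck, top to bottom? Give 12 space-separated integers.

After op 1 (in_shuffle): [9 8 11 0 7 2 3 10 6 5 4 1]
After op 2 (out_shuffle): [9 3 8 10 11 6 0 5 7 4 2 1]
After op 3 (out_shuffle): [9 0 3 5 8 7 10 4 11 2 6 1]

Answer: 9 0 3 5 8 7 10 4 11 2 6 1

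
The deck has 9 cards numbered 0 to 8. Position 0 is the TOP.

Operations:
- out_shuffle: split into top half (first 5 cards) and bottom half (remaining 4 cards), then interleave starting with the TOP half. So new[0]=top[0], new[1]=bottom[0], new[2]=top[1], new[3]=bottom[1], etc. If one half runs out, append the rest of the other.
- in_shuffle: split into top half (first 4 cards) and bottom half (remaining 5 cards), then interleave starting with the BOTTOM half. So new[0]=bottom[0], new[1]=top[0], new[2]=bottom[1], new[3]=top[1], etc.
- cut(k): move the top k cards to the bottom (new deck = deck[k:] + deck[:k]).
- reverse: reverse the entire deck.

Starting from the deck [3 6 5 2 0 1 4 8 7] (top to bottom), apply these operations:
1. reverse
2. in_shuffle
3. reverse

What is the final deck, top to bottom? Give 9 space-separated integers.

Answer: 3 1 6 4 5 8 2 7 0

Derivation:
After op 1 (reverse): [7 8 4 1 0 2 5 6 3]
After op 2 (in_shuffle): [0 7 2 8 5 4 6 1 3]
After op 3 (reverse): [3 1 6 4 5 8 2 7 0]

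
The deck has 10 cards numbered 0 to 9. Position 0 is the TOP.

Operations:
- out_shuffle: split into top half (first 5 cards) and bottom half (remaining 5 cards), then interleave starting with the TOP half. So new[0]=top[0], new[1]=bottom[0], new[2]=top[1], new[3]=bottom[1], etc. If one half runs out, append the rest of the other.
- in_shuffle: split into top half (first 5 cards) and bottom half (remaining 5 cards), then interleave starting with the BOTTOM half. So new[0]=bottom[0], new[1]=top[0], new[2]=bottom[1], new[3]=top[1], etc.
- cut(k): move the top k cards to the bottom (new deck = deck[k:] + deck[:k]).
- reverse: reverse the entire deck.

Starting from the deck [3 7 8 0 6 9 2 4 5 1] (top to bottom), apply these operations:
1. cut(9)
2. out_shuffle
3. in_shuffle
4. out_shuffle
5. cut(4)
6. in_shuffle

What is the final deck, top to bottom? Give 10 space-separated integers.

After op 1 (cut(9)): [1 3 7 8 0 6 9 2 4 5]
After op 2 (out_shuffle): [1 6 3 9 7 2 8 4 0 5]
After op 3 (in_shuffle): [2 1 8 6 4 3 0 9 5 7]
After op 4 (out_shuffle): [2 3 1 0 8 9 6 5 4 7]
After op 5 (cut(4)): [8 9 6 5 4 7 2 3 1 0]
After op 6 (in_shuffle): [7 8 2 9 3 6 1 5 0 4]

Answer: 7 8 2 9 3 6 1 5 0 4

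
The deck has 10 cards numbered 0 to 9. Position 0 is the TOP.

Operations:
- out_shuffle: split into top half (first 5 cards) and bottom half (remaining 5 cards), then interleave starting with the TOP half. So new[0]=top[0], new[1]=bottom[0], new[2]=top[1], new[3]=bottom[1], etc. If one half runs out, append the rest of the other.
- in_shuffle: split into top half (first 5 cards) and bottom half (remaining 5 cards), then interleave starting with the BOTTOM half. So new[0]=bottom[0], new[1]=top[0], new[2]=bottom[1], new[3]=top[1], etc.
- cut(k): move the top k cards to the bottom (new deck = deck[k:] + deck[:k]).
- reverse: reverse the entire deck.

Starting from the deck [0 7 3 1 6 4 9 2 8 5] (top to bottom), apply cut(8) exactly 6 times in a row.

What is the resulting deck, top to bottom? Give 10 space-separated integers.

Answer: 8 5 0 7 3 1 6 4 9 2

Derivation:
After op 1 (cut(8)): [8 5 0 7 3 1 6 4 9 2]
After op 2 (cut(8)): [9 2 8 5 0 7 3 1 6 4]
After op 3 (cut(8)): [6 4 9 2 8 5 0 7 3 1]
After op 4 (cut(8)): [3 1 6 4 9 2 8 5 0 7]
After op 5 (cut(8)): [0 7 3 1 6 4 9 2 8 5]
After op 6 (cut(8)): [8 5 0 7 3 1 6 4 9 2]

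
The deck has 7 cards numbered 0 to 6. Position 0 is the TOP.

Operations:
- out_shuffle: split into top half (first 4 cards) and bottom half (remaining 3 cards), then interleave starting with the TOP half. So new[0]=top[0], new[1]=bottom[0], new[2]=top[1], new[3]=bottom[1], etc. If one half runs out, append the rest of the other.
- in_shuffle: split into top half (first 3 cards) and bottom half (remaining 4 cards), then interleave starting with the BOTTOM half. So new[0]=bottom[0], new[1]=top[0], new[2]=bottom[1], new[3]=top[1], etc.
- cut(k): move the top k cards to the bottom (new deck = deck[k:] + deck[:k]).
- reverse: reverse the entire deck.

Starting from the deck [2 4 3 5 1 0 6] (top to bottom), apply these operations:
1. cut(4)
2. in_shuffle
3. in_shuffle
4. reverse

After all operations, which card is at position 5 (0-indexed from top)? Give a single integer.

After op 1 (cut(4)): [1 0 6 2 4 3 5]
After op 2 (in_shuffle): [2 1 4 0 3 6 5]
After op 3 (in_shuffle): [0 2 3 1 6 4 5]
After op 4 (reverse): [5 4 6 1 3 2 0]
Position 5: card 2.

Answer: 2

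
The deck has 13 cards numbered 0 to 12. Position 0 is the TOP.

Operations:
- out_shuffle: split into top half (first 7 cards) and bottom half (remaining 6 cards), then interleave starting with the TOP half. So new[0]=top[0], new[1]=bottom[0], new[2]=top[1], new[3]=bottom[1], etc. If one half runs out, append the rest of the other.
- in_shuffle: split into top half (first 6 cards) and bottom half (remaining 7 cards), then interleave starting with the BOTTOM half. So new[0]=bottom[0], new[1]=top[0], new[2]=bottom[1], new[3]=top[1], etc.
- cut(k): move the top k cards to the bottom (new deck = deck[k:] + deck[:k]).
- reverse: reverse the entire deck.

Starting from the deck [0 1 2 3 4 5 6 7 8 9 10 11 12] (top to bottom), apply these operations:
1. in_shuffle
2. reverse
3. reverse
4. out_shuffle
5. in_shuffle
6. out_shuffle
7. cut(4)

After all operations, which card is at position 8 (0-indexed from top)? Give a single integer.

Answer: 5

Derivation:
After op 1 (in_shuffle): [6 0 7 1 8 2 9 3 10 4 11 5 12]
After op 2 (reverse): [12 5 11 4 10 3 9 2 8 1 7 0 6]
After op 3 (reverse): [6 0 7 1 8 2 9 3 10 4 11 5 12]
After op 4 (out_shuffle): [6 3 0 10 7 4 1 11 8 5 2 12 9]
After op 5 (in_shuffle): [1 6 11 3 8 0 5 10 2 7 12 4 9]
After op 6 (out_shuffle): [1 10 6 2 11 7 3 12 8 4 0 9 5]
After op 7 (cut(4)): [11 7 3 12 8 4 0 9 5 1 10 6 2]
Position 8: card 5.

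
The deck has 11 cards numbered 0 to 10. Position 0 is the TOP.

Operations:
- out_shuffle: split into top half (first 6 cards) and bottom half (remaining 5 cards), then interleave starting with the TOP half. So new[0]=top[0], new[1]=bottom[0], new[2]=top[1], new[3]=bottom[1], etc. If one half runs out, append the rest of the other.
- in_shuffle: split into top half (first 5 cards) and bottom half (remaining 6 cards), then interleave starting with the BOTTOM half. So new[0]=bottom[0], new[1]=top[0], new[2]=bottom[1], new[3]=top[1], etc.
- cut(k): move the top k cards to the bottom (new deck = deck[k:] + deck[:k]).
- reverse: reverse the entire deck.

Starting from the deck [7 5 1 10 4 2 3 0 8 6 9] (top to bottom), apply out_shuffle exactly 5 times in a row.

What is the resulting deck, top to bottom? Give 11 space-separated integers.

Answer: 7 9 6 8 0 3 2 4 10 1 5

Derivation:
After op 1 (out_shuffle): [7 3 5 0 1 8 10 6 4 9 2]
After op 2 (out_shuffle): [7 10 3 6 5 4 0 9 1 2 8]
After op 3 (out_shuffle): [7 0 10 9 3 1 6 2 5 8 4]
After op 4 (out_shuffle): [7 6 0 2 10 5 9 8 3 4 1]
After op 5 (out_shuffle): [7 9 6 8 0 3 2 4 10 1 5]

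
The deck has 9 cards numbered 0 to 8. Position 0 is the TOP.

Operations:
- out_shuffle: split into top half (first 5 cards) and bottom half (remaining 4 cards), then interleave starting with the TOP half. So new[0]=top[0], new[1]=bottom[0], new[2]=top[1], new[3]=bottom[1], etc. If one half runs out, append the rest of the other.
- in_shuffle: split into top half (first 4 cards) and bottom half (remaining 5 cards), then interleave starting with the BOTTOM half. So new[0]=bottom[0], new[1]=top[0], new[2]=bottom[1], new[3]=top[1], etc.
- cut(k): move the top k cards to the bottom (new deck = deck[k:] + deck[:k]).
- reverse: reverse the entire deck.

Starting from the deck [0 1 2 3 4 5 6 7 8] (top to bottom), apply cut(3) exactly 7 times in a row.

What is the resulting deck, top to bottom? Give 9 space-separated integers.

Answer: 3 4 5 6 7 8 0 1 2

Derivation:
After op 1 (cut(3)): [3 4 5 6 7 8 0 1 2]
After op 2 (cut(3)): [6 7 8 0 1 2 3 4 5]
After op 3 (cut(3)): [0 1 2 3 4 5 6 7 8]
After op 4 (cut(3)): [3 4 5 6 7 8 0 1 2]
After op 5 (cut(3)): [6 7 8 0 1 2 3 4 5]
After op 6 (cut(3)): [0 1 2 3 4 5 6 7 8]
After op 7 (cut(3)): [3 4 5 6 7 8 0 1 2]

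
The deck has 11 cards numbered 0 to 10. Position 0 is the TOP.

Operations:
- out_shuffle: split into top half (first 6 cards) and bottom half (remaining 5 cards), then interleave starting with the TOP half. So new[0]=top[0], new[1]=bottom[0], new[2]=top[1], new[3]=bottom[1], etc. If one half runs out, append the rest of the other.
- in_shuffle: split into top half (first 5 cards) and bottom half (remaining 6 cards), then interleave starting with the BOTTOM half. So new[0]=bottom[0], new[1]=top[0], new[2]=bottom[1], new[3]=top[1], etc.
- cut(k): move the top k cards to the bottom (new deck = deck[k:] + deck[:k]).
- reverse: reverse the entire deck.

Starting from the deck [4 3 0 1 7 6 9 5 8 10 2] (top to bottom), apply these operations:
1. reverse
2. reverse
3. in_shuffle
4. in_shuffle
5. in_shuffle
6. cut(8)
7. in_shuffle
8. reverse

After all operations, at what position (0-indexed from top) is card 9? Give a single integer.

Answer: 3

Derivation:
After op 1 (reverse): [2 10 8 5 9 6 7 1 0 3 4]
After op 2 (reverse): [4 3 0 1 7 6 9 5 8 10 2]
After op 3 (in_shuffle): [6 4 9 3 5 0 8 1 10 7 2]
After op 4 (in_shuffle): [0 6 8 4 1 9 10 3 7 5 2]
After op 5 (in_shuffle): [9 0 10 6 3 8 7 4 5 1 2]
After op 6 (cut(8)): [5 1 2 9 0 10 6 3 8 7 4]
After op 7 (in_shuffle): [10 5 6 1 3 2 8 9 7 0 4]
After op 8 (reverse): [4 0 7 9 8 2 3 1 6 5 10]
Card 9 is at position 3.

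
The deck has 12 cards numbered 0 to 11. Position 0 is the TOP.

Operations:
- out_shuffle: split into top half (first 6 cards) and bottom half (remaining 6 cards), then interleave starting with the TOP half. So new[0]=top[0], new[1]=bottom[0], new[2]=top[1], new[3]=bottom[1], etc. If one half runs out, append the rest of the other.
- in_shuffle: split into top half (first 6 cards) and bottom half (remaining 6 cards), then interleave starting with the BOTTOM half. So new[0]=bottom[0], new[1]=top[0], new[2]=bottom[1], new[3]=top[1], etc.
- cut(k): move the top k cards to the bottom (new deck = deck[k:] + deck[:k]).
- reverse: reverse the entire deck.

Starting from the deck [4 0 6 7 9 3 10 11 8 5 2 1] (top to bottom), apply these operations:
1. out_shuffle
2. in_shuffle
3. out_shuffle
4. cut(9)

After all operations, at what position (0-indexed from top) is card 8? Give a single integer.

After op 1 (out_shuffle): [4 10 0 11 6 8 7 5 9 2 3 1]
After op 2 (in_shuffle): [7 4 5 10 9 0 2 11 3 6 1 8]
After op 3 (out_shuffle): [7 2 4 11 5 3 10 6 9 1 0 8]
After op 4 (cut(9)): [1 0 8 7 2 4 11 5 3 10 6 9]
Card 8 is at position 2.

Answer: 2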